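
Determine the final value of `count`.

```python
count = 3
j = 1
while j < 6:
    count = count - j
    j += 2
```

-6

j=1: count = 3-1 = 2
j=3: count = 2-3 = -1
j=5: count = (-1)-5 = -6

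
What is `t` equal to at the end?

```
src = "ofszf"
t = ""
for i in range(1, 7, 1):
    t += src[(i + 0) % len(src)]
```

'fszfof'

i=1: add src[1]='f' → 'f'
i=2: add src[2]='s' → 'fs'
i=3: add src[3]='z' → 'fsz'
i=4: add src[4]='f' → 'fszf'
i=5: add src[0]='o' → 'fszfo'
i=6: add src[1]='f' → 'fszfof'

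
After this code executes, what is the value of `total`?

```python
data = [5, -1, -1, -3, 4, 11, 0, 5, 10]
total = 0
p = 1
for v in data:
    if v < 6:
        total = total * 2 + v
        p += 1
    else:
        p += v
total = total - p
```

v=5: <6, total = 0*2+5 = 5; p=2
v=-1: <6, total = 5*2+(-1) = 9; p=3
v=-1: <6, total = 9*2+(-1) = 17; p=4
v=-3: <6, total = 17*2+(-3) = 31; p=5
v=4: <6, total = 31*2+4 = 66; p=6
v=11: not <6; p=17
v=0: <6, total = 66*2+0 = 132; p=18
v=5: <6, total = 132*2+5 = 269; p=19
v=10: not <6; p=29
total-p = 269-29 = 240

240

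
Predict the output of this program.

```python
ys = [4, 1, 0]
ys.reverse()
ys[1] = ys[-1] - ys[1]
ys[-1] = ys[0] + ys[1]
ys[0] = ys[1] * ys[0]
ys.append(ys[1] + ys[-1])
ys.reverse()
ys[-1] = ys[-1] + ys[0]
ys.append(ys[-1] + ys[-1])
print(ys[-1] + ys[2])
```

15

reverse → [0, 1, 4]
ys[1] = ys[-1]-ys[1] = 4-1 = 3 → [0, 3, 4]
ys[-1] = ys[0]+ys[1] = 0+3 = 3 → [0, 3, 3]
ys[0] = ys[1]*ys[0] = 3*0 = 0 → [0, 3, 3]
append ys[1]+ys[-1] = 3+3 = 6 → [0, 3, 3, 6]
reverse → [6, 3, 3, 0]
ys[-1] = ys[-1]+ys[0] = 0+6 = 6 → [6, 3, 3, 6]
append ys[-1]+ys[-1] = 6+6 = 12 → [6, 3, 3, 6, 12]
ys[-1]+ys[2] = 12+3 = 15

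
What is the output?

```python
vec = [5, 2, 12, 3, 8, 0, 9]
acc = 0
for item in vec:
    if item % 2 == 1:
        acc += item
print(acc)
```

item=5: odd, acc = 0+5 = 5
item=2: not odd
item=12: not odd
item=3: odd, acc = 5+3 = 8
item=8: not odd
item=0: not odd
item=9: odd, acc = 8+9 = 17

17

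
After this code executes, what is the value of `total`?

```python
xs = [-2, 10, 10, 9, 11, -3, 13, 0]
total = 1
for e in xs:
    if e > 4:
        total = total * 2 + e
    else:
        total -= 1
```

308

e=-2: not >4, total = 1-1 = 0
e=10: >4, total = 0*2+10 = 10
e=10: >4, total = 10*2+10 = 30
e=9: >4, total = 30*2+9 = 69
e=11: >4, total = 69*2+11 = 149
e=-3: not >4, total = 149-1 = 148
e=13: >4, total = 148*2+13 = 309
e=0: not >4, total = 309-1 = 308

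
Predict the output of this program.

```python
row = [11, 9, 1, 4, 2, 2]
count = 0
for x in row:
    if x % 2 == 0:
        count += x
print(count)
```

x=11: not even
x=9: not even
x=1: not even
x=4: even, count = 0+4 = 4
x=2: even, count = 4+2 = 6
x=2: even, count = 6+2 = 8

8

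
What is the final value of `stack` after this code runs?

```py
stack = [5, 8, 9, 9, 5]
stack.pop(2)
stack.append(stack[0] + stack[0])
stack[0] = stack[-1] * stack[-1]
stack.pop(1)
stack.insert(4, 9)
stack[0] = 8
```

[8, 9, 5, 10, 9]

pop(2) removes 9 → [5, 8, 9, 5]
append stack[0]+stack[0] = 5+5 = 10 → [5, 8, 9, 5, 10]
stack[0] = stack[-1]*stack[-1] = 10*10 = 100 → [100, 8, 9, 5, 10]
pop(1) removes 8 → [100, 9, 5, 10]
insert 9 at 4 → [100, 9, 5, 10, 9]
stack[0] = 8 → [8, 9, 5, 10, 9]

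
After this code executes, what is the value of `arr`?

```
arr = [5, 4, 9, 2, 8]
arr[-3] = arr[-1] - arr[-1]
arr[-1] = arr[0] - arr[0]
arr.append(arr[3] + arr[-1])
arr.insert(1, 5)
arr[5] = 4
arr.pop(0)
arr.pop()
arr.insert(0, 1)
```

[1, 5, 4, 0, 2, 4]

arr[-3] = arr[-1]-arr[-1] = 8-8 = 0 → [5, 4, 0, 2, 8]
arr[-1] = arr[0]-arr[0] = 5-5 = 0 → [5, 4, 0, 2, 0]
append arr[3]+arr[-1] = 2+0 = 2 → [5, 4, 0, 2, 0, 2]
insert 5 at 1 → [5, 5, 4, 0, 2, 0, 2]
arr[5] = 4 → [5, 5, 4, 0, 2, 4, 2]
pop(0) removes 5 → [5, 4, 0, 2, 4, 2]
pop() removes 2 → [5, 4, 0, 2, 4]
insert 1 at 0 → [1, 5, 4, 0, 2, 4]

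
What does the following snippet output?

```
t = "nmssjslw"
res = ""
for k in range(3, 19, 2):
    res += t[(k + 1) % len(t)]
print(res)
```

jlnsjlns

k=3: add t[4]='j' → 'j'
k=5: add t[6]='l' → 'jl'
k=7: add t[0]='n' → 'jln'
k=9: add t[2]='s' → 'jlns'
k=11: add t[4]='j' → 'jlnsj'
k=13: add t[6]='l' → 'jlnsjl'
k=15: add t[0]='n' → 'jlnsjln'
k=17: add t[2]='s' → 'jlnsjlns'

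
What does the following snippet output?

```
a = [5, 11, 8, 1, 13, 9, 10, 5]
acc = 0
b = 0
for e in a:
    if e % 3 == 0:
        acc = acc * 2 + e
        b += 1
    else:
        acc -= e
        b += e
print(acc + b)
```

-28

e=5: not %3==0, acc = 0-5 = -5; b=5
e=11: not %3==0, acc = (-5)-11 = -16; b=16
e=8: not %3==0, acc = (-16)-8 = -24; b=24
e=1: not %3==0, acc = (-24)-1 = -25; b=25
e=13: not %3==0, acc = (-25)-13 = -38; b=38
e=9: %3==0, acc = (-38)*2+9 = -67; b=39
e=10: not %3==0, acc = (-67)-10 = -77; b=49
e=5: not %3==0, acc = (-77)-5 = -82; b=54
acc+b = (-82)+54 = -28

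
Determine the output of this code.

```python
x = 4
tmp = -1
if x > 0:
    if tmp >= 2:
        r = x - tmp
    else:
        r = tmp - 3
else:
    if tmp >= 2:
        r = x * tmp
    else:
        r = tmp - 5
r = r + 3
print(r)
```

x=4, tmp=-1
x > 0 is True; tmp >= 2 is False
→ r = tmp - 3 = -4
r = (-4)+3 = -1

-1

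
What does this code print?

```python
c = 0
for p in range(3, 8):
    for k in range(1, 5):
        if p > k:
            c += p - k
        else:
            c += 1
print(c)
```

p=3,k=1: 3>1, c = 0+2 = 2
p=3,k=2: 3>2, c = 2+1 = 3
p=3,k=3: not 3>3, c = 3+1 = 4
p=3,k=4: not 3>4, c = 4+1 = 5
p=4,k=1: 4>1, c = 5+3 = 8
p=4,k=2: 4>2, c = 8+2 = 10
p=4,k=3: 4>3, c = 10+1 = 11
p=4,k=4: not 4>4, c = 11+1 = 12
p=5,k=1: 5>1, c = 12+4 = 16
p=5,k=2: 5>2, c = 16+3 = 19
p=5,k=3: 5>3, c = 19+2 = 21
p=5,k=4: 5>4, c = 21+1 = 22
p=6,k=1: 6>1, c = 22+5 = 27
p=6,k=2: 6>2, c = 27+4 = 31
p=6,k=3: 6>3, c = 31+3 = 34
p=6,k=4: 6>4, c = 34+2 = 36
p=7,k=1: 7>1, c = 36+6 = 42
p=7,k=2: 7>2, c = 42+5 = 47
p=7,k=3: 7>3, c = 47+4 = 51
p=7,k=4: 7>4, c = 51+3 = 54

54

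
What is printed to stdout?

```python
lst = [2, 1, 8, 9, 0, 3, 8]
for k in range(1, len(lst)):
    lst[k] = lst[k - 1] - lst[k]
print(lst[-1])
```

k=1: lst[1] = 2-1 = 1 → [2, 1, 8, 9, 0, 3, 8]
k=2: lst[2] = 1-8 = -7 → [2, 1, -7, 9, 0, 3, 8]
k=3: lst[3] = (-7)-9 = -16 → [2, 1, -7, -16, 0, 3, 8]
k=4: lst[4] = (-16)-0 = -16 → [2, 1, -7, -16, -16, 3, 8]
k=5: lst[5] = (-16)-3 = -19 → [2, 1, -7, -16, -16, -19, 8]
k=6: lst[6] = (-19)-8 = -27 → [2, 1, -7, -16, -16, -19, -27]

-27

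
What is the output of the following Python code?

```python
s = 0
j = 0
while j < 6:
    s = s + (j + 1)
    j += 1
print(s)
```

j=0: s = 0+1 = 1
j=1: s = 1+2 = 3
j=2: s = 3+3 = 6
j=3: s = 6+4 = 10
j=4: s = 10+5 = 15
j=5: s = 15+6 = 21

21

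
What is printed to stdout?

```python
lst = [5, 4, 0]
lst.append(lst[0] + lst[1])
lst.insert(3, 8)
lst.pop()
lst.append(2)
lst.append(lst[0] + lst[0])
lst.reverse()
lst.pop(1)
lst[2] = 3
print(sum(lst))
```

30

append lst[0]+lst[1] = 5+4 = 9 → [5, 4, 0, 9]
insert 8 at 3 → [5, 4, 0, 8, 9]
pop() removes 9 → [5, 4, 0, 8]
append 2 → [5, 4, 0, 8, 2]
append lst[0]+lst[0] = 5+5 = 10 → [5, 4, 0, 8, 2, 10]
reverse → [10, 2, 8, 0, 4, 5]
pop(1) removes 2 → [10, 8, 0, 4, 5]
lst[2] = 3 → [10, 8, 3, 4, 5]
sum = 30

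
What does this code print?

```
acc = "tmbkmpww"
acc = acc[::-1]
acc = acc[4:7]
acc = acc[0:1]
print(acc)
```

reverse → 'wwpmkbmt'
slice [4:7] → 'kbm'
slice [0:1] → 'k'

k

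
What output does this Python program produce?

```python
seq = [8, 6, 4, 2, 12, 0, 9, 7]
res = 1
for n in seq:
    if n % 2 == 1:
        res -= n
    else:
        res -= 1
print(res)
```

-21

n=8: not odd, res = 1-1 = 0
n=6: not odd, res = 0-1 = -1
n=4: not odd, res = (-1)-1 = -2
n=2: not odd, res = (-2)-1 = -3
n=12: not odd, res = (-3)-1 = -4
n=0: not odd, res = (-4)-1 = -5
n=9: odd, res = (-5)-9 = -14
n=7: odd, res = (-14)-7 = -21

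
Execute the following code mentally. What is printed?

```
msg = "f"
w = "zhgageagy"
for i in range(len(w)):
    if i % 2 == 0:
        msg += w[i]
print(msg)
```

i=0: add 'z' → 'fz'
i=1: skip
i=2: add 'g' → 'fzg'
i=3: skip
i=4: add 'g' → 'fzgg'
i=5: skip
i=6: add 'a' → 'fzgga'
i=7: skip
i=8: add 'y' → 'fzggay'

fzggay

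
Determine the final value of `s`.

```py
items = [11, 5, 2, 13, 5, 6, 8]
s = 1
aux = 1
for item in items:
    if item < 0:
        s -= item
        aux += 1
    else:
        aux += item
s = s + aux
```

52

item=11: not <0; aux=12
item=5: not <0; aux=17
item=2: not <0; aux=19
item=13: not <0; aux=32
item=5: not <0; aux=37
item=6: not <0; aux=43
item=8: not <0; aux=51
s+aux = 1+51 = 52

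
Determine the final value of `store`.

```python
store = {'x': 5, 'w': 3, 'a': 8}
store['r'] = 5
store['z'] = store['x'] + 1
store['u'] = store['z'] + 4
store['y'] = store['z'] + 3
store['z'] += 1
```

store['r'] = 5 → {'x': 5, 'w': 3, 'a': 8, 'r': 5}
store['z'] = store['x']+1 = 6 → {'x': 5, 'w': 3, 'a': 8, 'r': 5, 'z': 6}
store['u'] = store['z']+4 = 10 → {'x': 5, 'w': 3, 'a': 8, 'r': 5, 'z': 6, 'u': 10}
store['y'] = store['z']+3 = 9 → {'x': 5, 'w': 3, 'a': 8, 'r': 5, 'z': 6, 'u': 10, 'y': 9}
store['z'] = 6+1 = 7 → {'x': 5, 'w': 3, 'a': 8, 'r': 5, 'z': 7, 'u': 10, 'y': 9}

{'x': 5, 'w': 3, 'a': 8, 'r': 5, 'z': 7, 'u': 10, 'y': 9}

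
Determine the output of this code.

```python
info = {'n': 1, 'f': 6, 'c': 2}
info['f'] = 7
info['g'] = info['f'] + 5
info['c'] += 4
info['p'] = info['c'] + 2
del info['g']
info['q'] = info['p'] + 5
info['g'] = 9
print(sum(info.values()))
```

info['f'] = 7 → {'n': 1, 'f': 7, 'c': 2}
info['g'] = info['f']+5 = 12 → {'n': 1, 'f': 7, 'c': 2, 'g': 12}
info['c'] = 2+4 = 6 → {'n': 1, 'f': 7, 'c': 6, 'g': 12}
info['p'] = info['c']+2 = 8 → {'n': 1, 'f': 7, 'c': 6, 'g': 12, 'p': 8}
del 'g' → {'n': 1, 'f': 7, 'c': 6, 'p': 8}
info['q'] = info['p']+5 = 13 → {'n': 1, 'f': 7, 'c': 6, 'p': 8, 'q': 13}
info['g'] = 9 → {'n': 1, 'f': 7, 'c': 6, 'p': 8, 'q': 13, 'g': 9}
sum of values = 44

44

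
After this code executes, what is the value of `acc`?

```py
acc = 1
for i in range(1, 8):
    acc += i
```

29

i=1: acc = 1+1 = 2
i=2: acc = 2+2 = 4
i=3: acc = 4+3 = 7
i=4: acc = 7+4 = 11
i=5: acc = 11+5 = 16
i=6: acc = 16+6 = 22
i=7: acc = 22+7 = 29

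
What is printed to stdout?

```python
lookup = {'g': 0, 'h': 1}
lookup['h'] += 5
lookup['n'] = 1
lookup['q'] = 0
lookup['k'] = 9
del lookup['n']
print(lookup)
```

{'g': 0, 'h': 6, 'q': 0, 'k': 9}

lookup['h'] = 1+5 = 6 → {'g': 0, 'h': 6}
lookup['n'] = 1 → {'g': 0, 'h': 6, 'n': 1}
lookup['q'] = 0 → {'g': 0, 'h': 6, 'n': 1, 'q': 0}
lookup['k'] = 9 → {'g': 0, 'h': 6, 'n': 1, 'q': 0, 'k': 9}
del 'n' → {'g': 0, 'h': 6, 'q': 0, 'k': 9}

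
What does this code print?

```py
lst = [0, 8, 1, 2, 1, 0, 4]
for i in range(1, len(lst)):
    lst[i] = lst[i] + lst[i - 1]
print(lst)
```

i=1: lst[1] = 8+0 = 8 → [0, 8, 1, 2, 1, 0, 4]
i=2: lst[2] = 1+8 = 9 → [0, 8, 9, 2, 1, 0, 4]
i=3: lst[3] = 2+9 = 11 → [0, 8, 9, 11, 1, 0, 4]
i=4: lst[4] = 1+11 = 12 → [0, 8, 9, 11, 12, 0, 4]
i=5: lst[5] = 0+12 = 12 → [0, 8, 9, 11, 12, 12, 4]
i=6: lst[6] = 4+12 = 16 → [0, 8, 9, 11, 12, 12, 16]

[0, 8, 9, 11, 12, 12, 16]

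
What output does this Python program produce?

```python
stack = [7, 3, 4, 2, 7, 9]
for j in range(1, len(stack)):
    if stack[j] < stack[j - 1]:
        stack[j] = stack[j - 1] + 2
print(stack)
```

j=1: 3<7, stack[1] = 7+2 = 9 → [7, 9, 4, 2, 7, 9]
j=2: 4<9, stack[2] = 9+2 = 11 → [7, 9, 11, 2, 7, 9]
j=3: 2<11, stack[3] = 11+2 = 13 → [7, 9, 11, 13, 7, 9]
j=4: 7<13, stack[4] = 13+2 = 15 → [7, 9, 11, 13, 15, 9]
j=5: 9<15, stack[5] = 15+2 = 17 → [7, 9, 11, 13, 15, 17]

[7, 9, 11, 13, 15, 17]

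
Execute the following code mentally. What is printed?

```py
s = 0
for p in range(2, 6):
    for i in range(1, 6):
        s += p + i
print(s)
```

130

p=2,i=1: s = 0+3 = 3
p=2,i=2: s = 3+4 = 7
p=2,i=3: s = 7+5 = 12
p=2,i=4: s = 12+6 = 18
p=2,i=5: s = 18+7 = 25
p=3,i=1: s = 25+4 = 29
p=3,i=2: s = 29+5 = 34
p=3,i=3: s = 34+6 = 40
p=3,i=4: s = 40+7 = 47
p=3,i=5: s = 47+8 = 55
p=4,i=1: s = 55+5 = 60
p=4,i=2: s = 60+6 = 66
p=4,i=3: s = 66+7 = 73
p=4,i=4: s = 73+8 = 81
p=4,i=5: s = 81+9 = 90
p=5,i=1: s = 90+6 = 96
p=5,i=2: s = 96+7 = 103
p=5,i=3: s = 103+8 = 111
p=5,i=4: s = 111+9 = 120
p=5,i=5: s = 120+10 = 130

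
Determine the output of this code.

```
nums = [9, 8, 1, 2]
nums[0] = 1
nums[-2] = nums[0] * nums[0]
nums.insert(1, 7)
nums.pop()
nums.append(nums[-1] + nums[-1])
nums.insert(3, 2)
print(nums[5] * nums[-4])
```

nums[0] = 1 → [1, 8, 1, 2]
nums[-2] = nums[0]*nums[0] = 1*1 = 1 → [1, 8, 1, 2]
insert 7 at 1 → [1, 7, 8, 1, 2]
pop() removes 2 → [1, 7, 8, 1]
append nums[-1]+nums[-1] = 1+1 = 2 → [1, 7, 8, 1, 2]
insert 2 at 3 → [1, 7, 8, 2, 1, 2]
nums[5]*nums[-4] = 2*8 = 16

16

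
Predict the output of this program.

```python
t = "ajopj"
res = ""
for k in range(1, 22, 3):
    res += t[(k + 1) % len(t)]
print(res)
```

oapjjoa

k=1: add t[2]='o' → 'o'
k=4: add t[0]='a' → 'oa'
k=7: add t[3]='p' → 'oap'
k=10: add t[1]='j' → 'oapj'
k=13: add t[4]='j' → 'oapjj'
k=16: add t[2]='o' → 'oapjjo'
k=19: add t[0]='a' → 'oapjjoa'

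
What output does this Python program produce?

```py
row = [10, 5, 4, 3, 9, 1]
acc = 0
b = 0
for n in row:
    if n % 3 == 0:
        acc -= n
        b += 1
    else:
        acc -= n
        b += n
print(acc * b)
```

-704

n=10: not %3==0, acc = 0-10 = -10; b=10
n=5: not %3==0, acc = (-10)-5 = -15; b=15
n=4: not %3==0, acc = (-15)-4 = -19; b=19
n=3: %3==0, acc = (-19)-3 = -22; b=20
n=9: %3==0, acc = (-22)-9 = -31; b=21
n=1: not %3==0, acc = (-31)-1 = -32; b=22
acc*b = (-32)*22 = -704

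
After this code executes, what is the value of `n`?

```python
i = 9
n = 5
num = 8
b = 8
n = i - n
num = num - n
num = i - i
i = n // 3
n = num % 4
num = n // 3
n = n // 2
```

n = 9-5 = 4
num = 8-4 = 4
num = 9-9 = 0
i = 4//3 = 1
n = 0%4 = 0
num = 0//3 = 0
n = 0//2 = 0

0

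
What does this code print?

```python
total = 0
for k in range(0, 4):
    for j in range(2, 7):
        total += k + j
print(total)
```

k=0,j=2: total = 0+2 = 2
k=0,j=3: total = 2+3 = 5
k=0,j=4: total = 5+4 = 9
k=0,j=5: total = 9+5 = 14
k=0,j=6: total = 14+6 = 20
k=1,j=2: total = 20+3 = 23
k=1,j=3: total = 23+4 = 27
k=1,j=4: total = 27+5 = 32
k=1,j=5: total = 32+6 = 38
k=1,j=6: total = 38+7 = 45
k=2,j=2: total = 45+4 = 49
k=2,j=3: total = 49+5 = 54
k=2,j=4: total = 54+6 = 60
k=2,j=5: total = 60+7 = 67
k=2,j=6: total = 67+8 = 75
k=3,j=2: total = 75+5 = 80
k=3,j=3: total = 80+6 = 86
k=3,j=4: total = 86+7 = 93
k=3,j=5: total = 93+8 = 101
k=3,j=6: total = 101+9 = 110

110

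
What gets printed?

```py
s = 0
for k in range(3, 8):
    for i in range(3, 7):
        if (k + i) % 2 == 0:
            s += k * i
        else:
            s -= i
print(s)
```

k=3,i=3: even sum, s = 0+9 = 9
k=3,i=4: odd sum, s = 9-4 = 5
k=3,i=5: even sum, s = 5+15 = 20
k=3,i=6: odd sum, s = 20-6 = 14
k=4,i=3: odd sum, s = 14-3 = 11
k=4,i=4: even sum, s = 11+16 = 27
k=4,i=5: odd sum, s = 27-5 = 22
k=4,i=6: even sum, s = 22+24 = 46
k=5,i=3: even sum, s = 46+15 = 61
k=5,i=4: odd sum, s = 61-4 = 57
k=5,i=5: even sum, s = 57+25 = 82
k=5,i=6: odd sum, s = 82-6 = 76
k=6,i=3: odd sum, s = 76-3 = 73
k=6,i=4: even sum, s = 73+24 = 97
k=6,i=5: odd sum, s = 97-5 = 92
k=6,i=6: even sum, s = 92+36 = 128
k=7,i=3: even sum, s = 128+21 = 149
k=7,i=4: odd sum, s = 149-4 = 145
k=7,i=5: even sum, s = 145+35 = 180
k=7,i=6: odd sum, s = 180-6 = 174

174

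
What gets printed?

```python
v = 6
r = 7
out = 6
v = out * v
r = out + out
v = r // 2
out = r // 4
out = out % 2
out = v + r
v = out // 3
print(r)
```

v = 6*6 = 36
r = 6+6 = 12
v = 12//2 = 6
out = 12//4 = 3
out = 3%2 = 1
out = 6+12 = 18
v = 18//3 = 6

12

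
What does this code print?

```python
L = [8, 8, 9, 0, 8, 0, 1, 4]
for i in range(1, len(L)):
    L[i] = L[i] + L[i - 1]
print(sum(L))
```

212

i=1: L[1] = 8+8 = 16 → [8, 16, 9, 0, 8, 0, 1, 4]
i=2: L[2] = 9+16 = 25 → [8, 16, 25, 0, 8, 0, 1, 4]
i=3: L[3] = 0+25 = 25 → [8, 16, 25, 25, 8, 0, 1, 4]
i=4: L[4] = 8+25 = 33 → [8, 16, 25, 25, 33, 0, 1, 4]
i=5: L[5] = 0+33 = 33 → [8, 16, 25, 25, 33, 33, 1, 4]
i=6: L[6] = 1+33 = 34 → [8, 16, 25, 25, 33, 33, 34, 4]
i=7: L[7] = 4+34 = 38 → [8, 16, 25, 25, 33, 33, 34, 38]
sum = 212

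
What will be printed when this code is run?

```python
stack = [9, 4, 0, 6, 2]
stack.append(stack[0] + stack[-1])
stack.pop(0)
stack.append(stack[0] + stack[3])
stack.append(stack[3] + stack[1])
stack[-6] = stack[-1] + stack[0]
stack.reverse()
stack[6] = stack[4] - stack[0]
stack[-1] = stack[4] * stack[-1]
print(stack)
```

[2, 6, 11, 2, 6, 6, 24]

append stack[0]+stack[-1] = 9+2 = 11 → [9, 4, 0, 6, 2, 11]
pop(0) removes 9 → [4, 0, 6, 2, 11]
append stack[0]+stack[3] = 4+2 = 6 → [4, 0, 6, 2, 11, 6]
append stack[3]+stack[1] = 2+0 = 2 → [4, 0, 6, 2, 11, 6, 2]
stack[-6] = stack[-1]+stack[0] = 2+4 = 6 → [4, 6, 6, 2, 11, 6, 2]
reverse → [2, 6, 11, 2, 6, 6, 4]
stack[6] = stack[4]-stack[0] = 6-2 = 4 → [2, 6, 11, 2, 6, 6, 4]
stack[-1] = stack[4]*stack[-1] = 6*4 = 24 → [2, 6, 11, 2, 6, 6, 24]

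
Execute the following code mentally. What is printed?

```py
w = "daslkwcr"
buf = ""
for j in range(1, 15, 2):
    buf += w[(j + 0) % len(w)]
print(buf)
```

alwralw

j=1: add w[1]='a' → 'a'
j=3: add w[3]='l' → 'al'
j=5: add w[5]='w' → 'alw'
j=7: add w[7]='r' → 'alwr'
j=9: add w[1]='a' → 'alwra'
j=11: add w[3]='l' → 'alwral'
j=13: add w[5]='w' → 'alwralw'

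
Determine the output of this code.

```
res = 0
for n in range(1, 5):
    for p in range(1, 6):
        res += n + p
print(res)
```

110

n=1,p=1: res = 0+2 = 2
n=1,p=2: res = 2+3 = 5
n=1,p=3: res = 5+4 = 9
n=1,p=4: res = 9+5 = 14
n=1,p=5: res = 14+6 = 20
n=2,p=1: res = 20+3 = 23
n=2,p=2: res = 23+4 = 27
n=2,p=3: res = 27+5 = 32
n=2,p=4: res = 32+6 = 38
n=2,p=5: res = 38+7 = 45
n=3,p=1: res = 45+4 = 49
n=3,p=2: res = 49+5 = 54
n=3,p=3: res = 54+6 = 60
n=3,p=4: res = 60+7 = 67
n=3,p=5: res = 67+8 = 75
n=4,p=1: res = 75+5 = 80
n=4,p=2: res = 80+6 = 86
n=4,p=3: res = 86+7 = 93
n=4,p=4: res = 93+8 = 101
n=4,p=5: res = 101+9 = 110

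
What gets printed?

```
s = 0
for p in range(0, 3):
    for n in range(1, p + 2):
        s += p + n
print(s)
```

p=0,n=1: s = 0+1 = 1
p=1,n=1: s = 1+2 = 3
p=1,n=2: s = 3+3 = 6
p=2,n=1: s = 6+3 = 9
p=2,n=2: s = 9+4 = 13
p=2,n=3: s = 13+5 = 18

18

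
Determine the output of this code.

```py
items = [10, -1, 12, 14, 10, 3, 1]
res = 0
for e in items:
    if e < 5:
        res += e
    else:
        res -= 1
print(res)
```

e=10: not <5, res = 0-1 = -1
e=-1: <5, res = (-1)+(-1) = -2
e=12: not <5, res = (-2)-1 = -3
e=14: not <5, res = (-3)-1 = -4
e=10: not <5, res = (-4)-1 = -5
e=3: <5, res = (-5)+3 = -2
e=1: <5, res = (-2)+1 = -1

-1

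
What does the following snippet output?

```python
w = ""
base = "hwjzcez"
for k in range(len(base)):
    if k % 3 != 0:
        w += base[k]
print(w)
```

k=0: skip
k=1: add 'w' → 'w'
k=2: add 'j' → 'wj'
k=3: skip
k=4: add 'c' → 'wjc'
k=5: add 'e' → 'wjce'
k=6: skip

wjce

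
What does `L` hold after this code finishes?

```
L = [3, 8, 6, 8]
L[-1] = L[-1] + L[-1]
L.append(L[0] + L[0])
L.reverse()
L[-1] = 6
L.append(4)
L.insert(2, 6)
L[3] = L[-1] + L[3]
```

[6, 16, 6, 10, 8, 6, 4]

L[-1] = L[-1]+L[-1] = 8+8 = 16 → [3, 8, 6, 16]
append L[0]+L[0] = 3+3 = 6 → [3, 8, 6, 16, 6]
reverse → [6, 16, 6, 8, 3]
L[-1] = 6 → [6, 16, 6, 8, 6]
append 4 → [6, 16, 6, 8, 6, 4]
insert 6 at 2 → [6, 16, 6, 6, 8, 6, 4]
L[3] = L[-1]+L[3] = 4+6 = 10 → [6, 16, 6, 10, 8, 6, 4]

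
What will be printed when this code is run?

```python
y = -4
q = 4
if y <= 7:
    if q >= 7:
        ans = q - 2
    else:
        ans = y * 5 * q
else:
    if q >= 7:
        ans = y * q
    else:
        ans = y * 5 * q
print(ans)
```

y=-4, q=4
y <= 7 is True; q >= 7 is False
→ ans = y * 5 * q = -80

-80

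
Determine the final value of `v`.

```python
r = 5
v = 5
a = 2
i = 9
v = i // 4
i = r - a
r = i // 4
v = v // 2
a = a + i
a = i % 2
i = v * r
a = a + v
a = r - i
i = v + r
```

1

v = 9//4 = 2
i = 5-2 = 3
r = 3//4 = 0
v = 2//2 = 1
a = 2+3 = 5
a = 3%2 = 1
i = 1*0 = 0
a = 1+1 = 2
a = 0-0 = 0
i = 1+0 = 1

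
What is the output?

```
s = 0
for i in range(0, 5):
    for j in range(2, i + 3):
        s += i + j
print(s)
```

90

i=0,j=2: s = 0+2 = 2
i=1,j=2: s = 2+3 = 5
i=1,j=3: s = 5+4 = 9
i=2,j=2: s = 9+4 = 13
i=2,j=3: s = 13+5 = 18
i=2,j=4: s = 18+6 = 24
i=3,j=2: s = 24+5 = 29
i=3,j=3: s = 29+6 = 35
i=3,j=4: s = 35+7 = 42
i=3,j=5: s = 42+8 = 50
i=4,j=2: s = 50+6 = 56
i=4,j=3: s = 56+7 = 63
i=4,j=4: s = 63+8 = 71
i=4,j=5: s = 71+9 = 80
i=4,j=6: s = 80+10 = 90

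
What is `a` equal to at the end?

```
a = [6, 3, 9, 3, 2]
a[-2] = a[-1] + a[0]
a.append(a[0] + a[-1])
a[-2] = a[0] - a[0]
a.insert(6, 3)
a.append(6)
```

[6, 3, 9, 8, 0, 8, 3, 6]

a[-2] = a[-1]+a[0] = 2+6 = 8 → [6, 3, 9, 8, 2]
append a[0]+a[-1] = 6+2 = 8 → [6, 3, 9, 8, 2, 8]
a[-2] = a[0]-a[0] = 6-6 = 0 → [6, 3, 9, 8, 0, 8]
insert 3 at 6 → [6, 3, 9, 8, 0, 8, 3]
append 6 → [6, 3, 9, 8, 0, 8, 3, 6]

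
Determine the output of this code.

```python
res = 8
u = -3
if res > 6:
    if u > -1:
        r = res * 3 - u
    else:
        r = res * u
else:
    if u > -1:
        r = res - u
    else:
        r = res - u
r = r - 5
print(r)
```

res=8, u=-3
res > 6 is True; u > -1 is False
→ r = res * u = -24
r = (-24)-5 = -29

-29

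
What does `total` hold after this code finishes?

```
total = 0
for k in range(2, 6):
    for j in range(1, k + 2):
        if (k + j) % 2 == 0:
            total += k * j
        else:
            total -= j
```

k=2,j=1: odd sum, total = 0-1 = -1
k=2,j=2: even sum, total = (-1)+4 = 3
k=2,j=3: odd sum, total = 3-3 = 0
k=3,j=1: even sum, total = 0+3 = 3
k=3,j=2: odd sum, total = 3-2 = 1
k=3,j=3: even sum, total = 1+9 = 10
k=3,j=4: odd sum, total = 10-4 = 6
k=4,j=1: odd sum, total = 6-1 = 5
k=4,j=2: even sum, total = 5+8 = 13
k=4,j=3: odd sum, total = 13-3 = 10
k=4,j=4: even sum, total = 10+16 = 26
k=4,j=5: odd sum, total = 26-5 = 21
k=5,j=1: even sum, total = 21+5 = 26
k=5,j=2: odd sum, total = 26-2 = 24
k=5,j=3: even sum, total = 24+15 = 39
k=5,j=4: odd sum, total = 39-4 = 35
k=5,j=5: even sum, total = 35+25 = 60
k=5,j=6: odd sum, total = 60-6 = 54

54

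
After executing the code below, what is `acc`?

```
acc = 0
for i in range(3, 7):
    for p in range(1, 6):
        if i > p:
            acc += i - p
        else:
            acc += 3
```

i=3,p=1: 3>1, acc = 0+2 = 2
i=3,p=2: 3>2, acc = 2+1 = 3
i=3,p=3: not 3>3, acc = 3+3 = 6
i=3,p=4: not 3>4, acc = 6+3 = 9
i=3,p=5: not 3>5, acc = 9+3 = 12
i=4,p=1: 4>1, acc = 12+3 = 15
i=4,p=2: 4>2, acc = 15+2 = 17
i=4,p=3: 4>3, acc = 17+1 = 18
i=4,p=4: not 4>4, acc = 18+3 = 21
i=4,p=5: not 4>5, acc = 21+3 = 24
i=5,p=1: 5>1, acc = 24+4 = 28
i=5,p=2: 5>2, acc = 28+3 = 31
i=5,p=3: 5>3, acc = 31+2 = 33
i=5,p=4: 5>4, acc = 33+1 = 34
i=5,p=5: not 5>5, acc = 34+3 = 37
i=6,p=1: 6>1, acc = 37+5 = 42
i=6,p=2: 6>2, acc = 42+4 = 46
i=6,p=3: 6>3, acc = 46+3 = 49
i=6,p=4: 6>4, acc = 49+2 = 51
i=6,p=5: 6>5, acc = 51+1 = 52

52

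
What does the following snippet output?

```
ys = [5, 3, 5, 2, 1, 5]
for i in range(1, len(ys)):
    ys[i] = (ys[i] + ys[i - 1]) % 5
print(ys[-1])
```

1

i=1: ys[1] = (3+5)%5 = 3 → [5, 3, 5, 2, 1, 5]
i=2: ys[2] = (5+3)%5 = 3 → [5, 3, 3, 2, 1, 5]
i=3: ys[3] = (2+3)%5 = 0 → [5, 3, 3, 0, 1, 5]
i=4: ys[4] = (1+0)%5 = 1 → [5, 3, 3, 0, 1, 5]
i=5: ys[5] = (5+1)%5 = 1 → [5, 3, 3, 0, 1, 1]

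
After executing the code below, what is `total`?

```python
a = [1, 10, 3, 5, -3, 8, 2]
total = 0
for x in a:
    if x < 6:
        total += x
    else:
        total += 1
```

x=1: <6, total = 0+1 = 1
x=10: not <6, total = 1+1 = 2
x=3: <6, total = 2+3 = 5
x=5: <6, total = 5+5 = 10
x=-3: <6, total = 10+(-3) = 7
x=8: not <6, total = 7+1 = 8
x=2: <6, total = 8+2 = 10

10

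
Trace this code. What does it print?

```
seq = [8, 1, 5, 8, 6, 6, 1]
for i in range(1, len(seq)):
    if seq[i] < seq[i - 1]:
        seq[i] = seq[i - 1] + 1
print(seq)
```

[8, 9, 10, 11, 12, 13, 14]

i=1: 1<8, seq[1] = 8+1 = 9 → [8, 9, 5, 8, 6, 6, 1]
i=2: 5<9, seq[2] = 9+1 = 10 → [8, 9, 10, 8, 6, 6, 1]
i=3: 8<10, seq[3] = 10+1 = 11 → [8, 9, 10, 11, 6, 6, 1]
i=4: 6<11, seq[4] = 11+1 = 12 → [8, 9, 10, 11, 12, 6, 1]
i=5: 6<12, seq[5] = 12+1 = 13 → [8, 9, 10, 11, 12, 13, 1]
i=6: 1<13, seq[6] = 13+1 = 14 → [8, 9, 10, 11, 12, 13, 14]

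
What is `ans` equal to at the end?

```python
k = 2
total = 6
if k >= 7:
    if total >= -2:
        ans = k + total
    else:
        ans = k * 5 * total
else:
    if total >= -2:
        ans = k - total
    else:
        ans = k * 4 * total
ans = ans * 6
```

-24

k=2, total=6
k >= 7 is False; total >= -2 is True
→ ans = k - total = -4
ans = (-4)*6 = -24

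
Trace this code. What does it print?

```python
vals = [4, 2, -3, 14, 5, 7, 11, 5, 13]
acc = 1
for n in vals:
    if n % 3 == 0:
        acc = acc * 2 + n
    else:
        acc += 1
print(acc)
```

n=4: not %3==0, acc = 1+1 = 2
n=2: not %3==0, acc = 2+1 = 3
n=-3: %3==0, acc = 3*2+(-3) = 3
n=14: not %3==0, acc = 3+1 = 4
n=5: not %3==0, acc = 4+1 = 5
n=7: not %3==0, acc = 5+1 = 6
n=11: not %3==0, acc = 6+1 = 7
n=5: not %3==0, acc = 7+1 = 8
n=13: not %3==0, acc = 8+1 = 9

9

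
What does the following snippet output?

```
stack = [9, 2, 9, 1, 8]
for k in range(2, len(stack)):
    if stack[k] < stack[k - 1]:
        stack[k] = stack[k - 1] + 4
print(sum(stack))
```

50

k=2: 9>=2, unchanged → [9, 2, 9, 1, 8]
k=3: 1<9, stack[3] = 9+4 = 13 → [9, 2, 9, 13, 8]
k=4: 8<13, stack[4] = 13+4 = 17 → [9, 2, 9, 13, 17]
sum = 50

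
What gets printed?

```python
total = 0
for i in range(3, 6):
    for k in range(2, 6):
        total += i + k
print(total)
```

90

i=3,k=2: total = 0+5 = 5
i=3,k=3: total = 5+6 = 11
i=3,k=4: total = 11+7 = 18
i=3,k=5: total = 18+8 = 26
i=4,k=2: total = 26+6 = 32
i=4,k=3: total = 32+7 = 39
i=4,k=4: total = 39+8 = 47
i=4,k=5: total = 47+9 = 56
i=5,k=2: total = 56+7 = 63
i=5,k=3: total = 63+8 = 71
i=5,k=4: total = 71+9 = 80
i=5,k=5: total = 80+10 = 90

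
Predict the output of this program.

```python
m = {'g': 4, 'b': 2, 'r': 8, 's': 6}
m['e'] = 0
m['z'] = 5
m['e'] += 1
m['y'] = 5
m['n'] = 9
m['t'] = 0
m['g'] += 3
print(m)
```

m['e'] = 0 → {'g': 4, 'b': 2, 'r': 8, 's': 6, 'e': 0}
m['z'] = 5 → {'g': 4, 'b': 2, 'r': 8, 's': 6, 'e': 0, 'z': 5}
m['e'] = 0+1 = 1 → {'g': 4, 'b': 2, 'r': 8, 's': 6, 'e': 1, 'z': 5}
m['y'] = 5 → {'g': 4, 'b': 2, 'r': 8, 's': 6, 'e': 1, 'z': 5, 'y': 5}
m['n'] = 9 → {'g': 4, 'b': 2, 'r': 8, 's': 6, 'e': 1, 'z': 5, 'y': 5, 'n': 9}
m['t'] = 0 → {'g': 4, 'b': 2, 'r': 8, 's': 6, 'e': 1, 'z': 5, 'y': 5, 'n': 9, 't': 0}
m['g'] = 4+3 = 7 → {'g': 7, 'b': 2, 'r': 8, 's': 6, 'e': 1, 'z': 5, 'y': 5, 'n': 9, 't': 0}

{'g': 7, 'b': 2, 'r': 8, 's': 6, 'e': 1, 'z': 5, 'y': 5, 'n': 9, 't': 0}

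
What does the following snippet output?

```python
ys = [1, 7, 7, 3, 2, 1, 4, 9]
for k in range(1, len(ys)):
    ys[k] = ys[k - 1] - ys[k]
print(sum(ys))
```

-126

k=1: ys[1] = 1-7 = -6 → [1, -6, 7, 3, 2, 1, 4, 9]
k=2: ys[2] = (-6)-7 = -13 → [1, -6, -13, 3, 2, 1, 4, 9]
k=3: ys[3] = (-13)-3 = -16 → [1, -6, -13, -16, 2, 1, 4, 9]
k=4: ys[4] = (-16)-2 = -18 → [1, -6, -13, -16, -18, 1, 4, 9]
k=5: ys[5] = (-18)-1 = -19 → [1, -6, -13, -16, -18, -19, 4, 9]
k=6: ys[6] = (-19)-4 = -23 → [1, -6, -13, -16, -18, -19, -23, 9]
k=7: ys[7] = (-23)-9 = -32 → [1, -6, -13, -16, -18, -19, -23, -32]
sum = -126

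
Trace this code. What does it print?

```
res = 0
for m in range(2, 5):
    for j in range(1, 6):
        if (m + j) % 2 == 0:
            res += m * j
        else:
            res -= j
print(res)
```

39

m=2,j=1: odd sum, res = 0-1 = -1
m=2,j=2: even sum, res = (-1)+4 = 3
m=2,j=3: odd sum, res = 3-3 = 0
m=2,j=4: even sum, res = 0+8 = 8
m=2,j=5: odd sum, res = 8-5 = 3
m=3,j=1: even sum, res = 3+3 = 6
m=3,j=2: odd sum, res = 6-2 = 4
m=3,j=3: even sum, res = 4+9 = 13
m=3,j=4: odd sum, res = 13-4 = 9
m=3,j=5: even sum, res = 9+15 = 24
m=4,j=1: odd sum, res = 24-1 = 23
m=4,j=2: even sum, res = 23+8 = 31
m=4,j=3: odd sum, res = 31-3 = 28
m=4,j=4: even sum, res = 28+16 = 44
m=4,j=5: odd sum, res = 44-5 = 39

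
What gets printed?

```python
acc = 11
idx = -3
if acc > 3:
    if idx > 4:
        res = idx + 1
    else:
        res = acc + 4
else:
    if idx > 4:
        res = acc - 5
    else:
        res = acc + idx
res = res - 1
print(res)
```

14

acc=11, idx=-3
acc > 3 is True; idx > 4 is False
→ res = acc + 4 = 15
res = 15-1 = 14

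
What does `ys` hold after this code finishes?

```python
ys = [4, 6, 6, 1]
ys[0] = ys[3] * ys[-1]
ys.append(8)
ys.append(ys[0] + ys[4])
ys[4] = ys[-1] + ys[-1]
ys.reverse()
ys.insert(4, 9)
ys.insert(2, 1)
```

ys[0] = ys[3]*ys[-1] = 1*1 = 1 → [1, 6, 6, 1]
append 8 → [1, 6, 6, 1, 8]
append ys[0]+ys[4] = 1+8 = 9 → [1, 6, 6, 1, 8, 9]
ys[4] = ys[-1]+ys[-1] = 9+9 = 18 → [1, 6, 6, 1, 18, 9]
reverse → [9, 18, 1, 6, 6, 1]
insert 9 at 4 → [9, 18, 1, 6, 9, 6, 1]
insert 1 at 2 → [9, 18, 1, 1, 6, 9, 6, 1]

[9, 18, 1, 1, 6, 9, 6, 1]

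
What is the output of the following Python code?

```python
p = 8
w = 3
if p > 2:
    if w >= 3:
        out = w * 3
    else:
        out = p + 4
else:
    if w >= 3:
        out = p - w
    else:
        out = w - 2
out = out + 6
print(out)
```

p=8, w=3
p > 2 is True; w >= 3 is True
→ out = w * 3 = 9
out = 9+6 = 15

15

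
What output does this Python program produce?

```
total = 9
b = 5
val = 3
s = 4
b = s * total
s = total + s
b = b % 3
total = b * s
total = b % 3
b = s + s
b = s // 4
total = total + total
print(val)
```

b = 4*9 = 36
s = 9+4 = 13
b = 36%3 = 0
total = 0*13 = 0
total = 0%3 = 0
b = 13+13 = 26
b = 13//4 = 3
total = 0+0 = 0

3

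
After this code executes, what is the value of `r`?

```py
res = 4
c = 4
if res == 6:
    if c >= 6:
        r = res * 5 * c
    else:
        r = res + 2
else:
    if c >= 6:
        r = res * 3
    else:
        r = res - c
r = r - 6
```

res=4, c=4
res == 6 is False; c >= 6 is False
→ r = res - c = 0
r = 0-6 = -6

-6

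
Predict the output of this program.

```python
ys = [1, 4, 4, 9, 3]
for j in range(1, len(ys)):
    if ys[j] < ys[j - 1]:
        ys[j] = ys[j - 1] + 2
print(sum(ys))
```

29

j=1: 4>=1, unchanged → [1, 4, 4, 9, 3]
j=2: 4>=4, unchanged → [1, 4, 4, 9, 3]
j=3: 9>=4, unchanged → [1, 4, 4, 9, 3]
j=4: 3<9, ys[4] = 9+2 = 11 → [1, 4, 4, 9, 11]
sum = 29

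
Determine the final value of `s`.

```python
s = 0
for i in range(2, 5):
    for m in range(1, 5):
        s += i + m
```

66

i=2,m=1: s = 0+3 = 3
i=2,m=2: s = 3+4 = 7
i=2,m=3: s = 7+5 = 12
i=2,m=4: s = 12+6 = 18
i=3,m=1: s = 18+4 = 22
i=3,m=2: s = 22+5 = 27
i=3,m=3: s = 27+6 = 33
i=3,m=4: s = 33+7 = 40
i=4,m=1: s = 40+5 = 45
i=4,m=2: s = 45+6 = 51
i=4,m=3: s = 51+7 = 58
i=4,m=4: s = 58+8 = 66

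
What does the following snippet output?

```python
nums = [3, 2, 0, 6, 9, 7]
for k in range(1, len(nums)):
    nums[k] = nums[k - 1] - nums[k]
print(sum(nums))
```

k=1: nums[1] = 3-2 = 1 → [3, 1, 0, 6, 9, 7]
k=2: nums[2] = 1-0 = 1 → [3, 1, 1, 6, 9, 7]
k=3: nums[3] = 1-6 = -5 → [3, 1, 1, -5, 9, 7]
k=4: nums[4] = (-5)-9 = -14 → [3, 1, 1, -5, -14, 7]
k=5: nums[5] = (-14)-7 = -21 → [3, 1, 1, -5, -14, -21]
sum = -35

-35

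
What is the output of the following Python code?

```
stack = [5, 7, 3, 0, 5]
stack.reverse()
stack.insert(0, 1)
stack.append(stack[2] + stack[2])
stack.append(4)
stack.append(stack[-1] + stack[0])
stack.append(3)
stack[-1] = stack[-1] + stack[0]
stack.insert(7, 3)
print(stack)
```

[1, 5, 0, 3, 7, 5, 0, 3, 4, 5, 4]

reverse → [5, 0, 3, 7, 5]
insert 1 at 0 → [1, 5, 0, 3, 7, 5]
append stack[2]+stack[2] = 0+0 = 0 → [1, 5, 0, 3, 7, 5, 0]
append 4 → [1, 5, 0, 3, 7, 5, 0, 4]
append stack[-1]+stack[0] = 4+1 = 5 → [1, 5, 0, 3, 7, 5, 0, 4, 5]
append 3 → [1, 5, 0, 3, 7, 5, 0, 4, 5, 3]
stack[-1] = stack[-1]+stack[0] = 3+1 = 4 → [1, 5, 0, 3, 7, 5, 0, 4, 5, 4]
insert 3 at 7 → [1, 5, 0, 3, 7, 5, 0, 3, 4, 5, 4]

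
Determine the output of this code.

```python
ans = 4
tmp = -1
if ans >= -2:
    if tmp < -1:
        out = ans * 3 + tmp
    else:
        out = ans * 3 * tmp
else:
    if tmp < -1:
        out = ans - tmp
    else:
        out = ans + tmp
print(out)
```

-12

ans=4, tmp=-1
ans >= -2 is True; tmp < -1 is False
→ out = ans * 3 * tmp = -12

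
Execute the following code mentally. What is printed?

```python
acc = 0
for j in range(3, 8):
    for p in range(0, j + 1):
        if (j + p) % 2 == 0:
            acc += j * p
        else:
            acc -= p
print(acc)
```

j=3,p=0: odd sum, acc = 0-0 = 0
j=3,p=1: even sum, acc = 0+3 = 3
j=3,p=2: odd sum, acc = 3-2 = 1
j=3,p=3: even sum, acc = 1+9 = 10
j=4,p=0: even sum, acc = 10+0 = 10
j=4,p=1: odd sum, acc = 10-1 = 9
j=4,p=2: even sum, acc = 9+8 = 17
j=4,p=3: odd sum, acc = 17-3 = 14
j=4,p=4: even sum, acc = 14+16 = 30
j=5,p=0: odd sum, acc = 30-0 = 30
j=5,p=1: even sum, acc = 30+5 = 35
j=5,p=2: odd sum, acc = 35-2 = 33
j=5,p=3: even sum, acc = 33+15 = 48
j=5,p=4: odd sum, acc = 48-4 = 44
j=5,p=5: even sum, acc = 44+25 = 69
j=6,p=0: even sum, acc = 69+0 = 69
j=6,p=1: odd sum, acc = 69-1 = 68
j=6,p=2: even sum, acc = 68+12 = 80
j=6,p=3: odd sum, acc = 80-3 = 77
j=6,p=4: even sum, acc = 77+24 = 101
j=6,p=5: odd sum, acc = 101-5 = 96
j=6,p=6: even sum, acc = 96+36 = 132
j=7,p=0: odd sum, acc = 132-0 = 132
j=7,p=1: even sum, acc = 132+7 = 139
j=7,p=2: odd sum, acc = 139-2 = 137
j=7,p=3: even sum, acc = 137+21 = 158
j=7,p=4: odd sum, acc = 158-4 = 154
j=7,p=5: even sum, acc = 154+35 = 189
j=7,p=6: odd sum, acc = 189-6 = 183
j=7,p=7: even sum, acc = 183+49 = 232

232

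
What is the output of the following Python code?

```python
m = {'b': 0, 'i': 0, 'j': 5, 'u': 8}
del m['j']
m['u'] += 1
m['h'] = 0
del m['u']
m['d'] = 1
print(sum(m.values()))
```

del 'j' → {'b': 0, 'i': 0, 'u': 8}
m['u'] = 8+1 = 9 → {'b': 0, 'i': 0, 'u': 9}
m['h'] = 0 → {'b': 0, 'i': 0, 'u': 9, 'h': 0}
del 'u' → {'b': 0, 'i': 0, 'h': 0}
m['d'] = 1 → {'b': 0, 'i': 0, 'h': 0, 'd': 1}
sum of values = 1

1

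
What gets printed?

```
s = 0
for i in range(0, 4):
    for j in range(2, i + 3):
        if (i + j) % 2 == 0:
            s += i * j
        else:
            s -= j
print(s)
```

i=0,j=2: even sum, s = 0+0 = 0
i=1,j=2: odd sum, s = 0-2 = -2
i=1,j=3: even sum, s = (-2)+3 = 1
i=2,j=2: even sum, s = 1+4 = 5
i=2,j=3: odd sum, s = 5-3 = 2
i=2,j=4: even sum, s = 2+8 = 10
i=3,j=2: odd sum, s = 10-2 = 8
i=3,j=3: even sum, s = 8+9 = 17
i=3,j=4: odd sum, s = 17-4 = 13
i=3,j=5: even sum, s = 13+15 = 28

28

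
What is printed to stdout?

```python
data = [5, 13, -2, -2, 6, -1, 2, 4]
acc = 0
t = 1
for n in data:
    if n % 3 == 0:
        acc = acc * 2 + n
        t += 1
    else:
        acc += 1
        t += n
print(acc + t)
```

n=5: not %3==0, acc = 0+1 = 1; t=6
n=13: not %3==0, acc = 1+1 = 2; t=19
n=-2: not %3==0, acc = 2+1 = 3; t=17
n=-2: not %3==0, acc = 3+1 = 4; t=15
n=6: %3==0, acc = 4*2+6 = 14; t=16
n=-1: not %3==0, acc = 14+1 = 15; t=15
n=2: not %3==0, acc = 15+1 = 16; t=17
n=4: not %3==0, acc = 16+1 = 17; t=21
acc+t = 17+21 = 38

38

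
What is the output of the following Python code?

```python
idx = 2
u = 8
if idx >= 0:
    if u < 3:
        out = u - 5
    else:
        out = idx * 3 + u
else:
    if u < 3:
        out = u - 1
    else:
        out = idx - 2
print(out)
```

14

idx=2, u=8
idx >= 0 is True; u < 3 is False
→ out = idx * 3 + u = 14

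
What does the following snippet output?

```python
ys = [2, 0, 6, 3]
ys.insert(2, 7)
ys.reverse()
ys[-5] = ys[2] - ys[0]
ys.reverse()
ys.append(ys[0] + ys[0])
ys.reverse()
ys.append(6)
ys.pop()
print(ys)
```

[4, 4, 6, 7, 0, 2]

insert 7 at 2 → [2, 0, 7, 6, 3]
reverse → [3, 6, 7, 0, 2]
ys[-5] = ys[2]-ys[0] = 7-3 = 4 → [4, 6, 7, 0, 2]
reverse → [2, 0, 7, 6, 4]
append ys[0]+ys[0] = 2+2 = 4 → [2, 0, 7, 6, 4, 4]
reverse → [4, 4, 6, 7, 0, 2]
append 6 → [4, 4, 6, 7, 0, 2, 6]
pop() removes 6 → [4, 4, 6, 7, 0, 2]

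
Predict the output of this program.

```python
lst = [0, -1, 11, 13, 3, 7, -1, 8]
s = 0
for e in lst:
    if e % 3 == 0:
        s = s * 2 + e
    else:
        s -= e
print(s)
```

e=0: %3==0, s = 0*2+0 = 0
e=-1: not %3==0, s = 0-(-1) = 1
e=11: not %3==0, s = 1-11 = -10
e=13: not %3==0, s = (-10)-13 = -23
e=3: %3==0, s = (-23)*2+3 = -43
e=7: not %3==0, s = (-43)-7 = -50
e=-1: not %3==0, s = (-50)-(-1) = -49
e=8: not %3==0, s = (-49)-8 = -57

-57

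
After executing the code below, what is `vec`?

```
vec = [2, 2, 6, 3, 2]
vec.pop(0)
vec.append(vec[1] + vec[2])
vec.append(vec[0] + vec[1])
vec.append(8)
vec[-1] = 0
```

[2, 6, 3, 2, 9, 8, 0]

pop(0) removes 2 → [2, 6, 3, 2]
append vec[1]+vec[2] = 6+3 = 9 → [2, 6, 3, 2, 9]
append vec[0]+vec[1] = 2+6 = 8 → [2, 6, 3, 2, 9, 8]
append 8 → [2, 6, 3, 2, 9, 8, 8]
vec[-1] = 0 → [2, 6, 3, 2, 9, 8, 0]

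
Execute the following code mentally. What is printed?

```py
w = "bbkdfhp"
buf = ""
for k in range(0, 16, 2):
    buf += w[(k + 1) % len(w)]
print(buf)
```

bdhbkfpb

k=0: add w[1]='b' → 'b'
k=2: add w[3]='d' → 'bd'
k=4: add w[5]='h' → 'bdh'
k=6: add w[0]='b' → 'bdhb'
k=8: add w[2]='k' → 'bdhbk'
k=10: add w[4]='f' → 'bdhbkf'
k=12: add w[6]='p' → 'bdhbkfp'
k=14: add w[1]='b' → 'bdhbkfpb'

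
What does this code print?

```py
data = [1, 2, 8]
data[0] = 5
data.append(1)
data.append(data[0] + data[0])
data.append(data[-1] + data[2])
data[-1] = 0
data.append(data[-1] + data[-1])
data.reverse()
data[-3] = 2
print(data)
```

[0, 0, 10, 1, 2, 2, 5]

data[0] = 5 → [5, 2, 8]
append 1 → [5, 2, 8, 1]
append data[0]+data[0] = 5+5 = 10 → [5, 2, 8, 1, 10]
append data[-1]+data[2] = 10+8 = 18 → [5, 2, 8, 1, 10, 18]
data[-1] = 0 → [5, 2, 8, 1, 10, 0]
append data[-1]+data[-1] = 0+0 = 0 → [5, 2, 8, 1, 10, 0, 0]
reverse → [0, 0, 10, 1, 8, 2, 5]
data[-3] = 2 → [0, 0, 10, 1, 2, 2, 5]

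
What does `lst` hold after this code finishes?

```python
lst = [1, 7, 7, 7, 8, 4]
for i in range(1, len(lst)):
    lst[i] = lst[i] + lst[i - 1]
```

i=1: lst[1] = 7+1 = 8 → [1, 8, 7, 7, 8, 4]
i=2: lst[2] = 7+8 = 15 → [1, 8, 15, 7, 8, 4]
i=3: lst[3] = 7+15 = 22 → [1, 8, 15, 22, 8, 4]
i=4: lst[4] = 8+22 = 30 → [1, 8, 15, 22, 30, 4]
i=5: lst[5] = 4+30 = 34 → [1, 8, 15, 22, 30, 34]

[1, 8, 15, 22, 30, 34]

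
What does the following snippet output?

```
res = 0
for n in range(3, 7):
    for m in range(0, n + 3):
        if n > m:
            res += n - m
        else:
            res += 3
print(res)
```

n=3,m=0: 3>0, res = 0+3 = 3
n=3,m=1: 3>1, res = 3+2 = 5
n=3,m=2: 3>2, res = 5+1 = 6
n=3,m=3: not 3>3, res = 6+3 = 9
n=3,m=4: not 3>4, res = 9+3 = 12
n=3,m=5: not 3>5, res = 12+3 = 15
n=4,m=0: 4>0, res = 15+4 = 19
n=4,m=1: 4>1, res = 19+3 = 22
n=4,m=2: 4>2, res = 22+2 = 24
n=4,m=3: 4>3, res = 24+1 = 25
n=4,m=4: not 4>4, res = 25+3 = 28
n=4,m=5: not 4>5, res = 28+3 = 31
n=4,m=6: not 4>6, res = 31+3 = 34
n=5,m=0: 5>0, res = 34+5 = 39
n=5,m=1: 5>1, res = 39+4 = 43
n=5,m=2: 5>2, res = 43+3 = 46
n=5,m=3: 5>3, res = 46+2 = 48
n=5,m=4: 5>4, res = 48+1 = 49
n=5,m=5: not 5>5, res = 49+3 = 52
n=5,m=6: not 5>6, res = 52+3 = 55
n=5,m=7: not 5>7, res = 55+3 = 58
n=6,m=0: 6>0, res = 58+6 = 64
n=6,m=1: 6>1, res = 64+5 = 69
n=6,m=2: 6>2, res = 69+4 = 73
n=6,m=3: 6>3, res = 73+3 = 76
n=6,m=4: 6>4, res = 76+2 = 78
n=6,m=5: 6>5, res = 78+1 = 79
n=6,m=6: not 6>6, res = 79+3 = 82
n=6,m=7: not 6>7, res = 82+3 = 85
n=6,m=8: not 6>8, res = 85+3 = 88

88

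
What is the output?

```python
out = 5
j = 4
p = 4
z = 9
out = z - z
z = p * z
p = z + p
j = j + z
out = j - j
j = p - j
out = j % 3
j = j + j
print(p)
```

40

out = 9-9 = 0
z = 4*9 = 36
p = 36+4 = 40
j = 4+36 = 40
out = 40-40 = 0
j = 40-40 = 0
out = 0%3 = 0
j = 0+0 = 0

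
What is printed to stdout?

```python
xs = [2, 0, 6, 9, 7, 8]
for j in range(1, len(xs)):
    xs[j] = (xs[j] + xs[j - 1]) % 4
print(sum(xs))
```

5

j=1: xs[1] = (0+2)%4 = 2 → [2, 2, 6, 9, 7, 8]
j=2: xs[2] = (6+2)%4 = 0 → [2, 2, 0, 9, 7, 8]
j=3: xs[3] = (9+0)%4 = 1 → [2, 2, 0, 1, 7, 8]
j=4: xs[4] = (7+1)%4 = 0 → [2, 2, 0, 1, 0, 8]
j=5: xs[5] = (8+0)%4 = 0 → [2, 2, 0, 1, 0, 0]
sum = 5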